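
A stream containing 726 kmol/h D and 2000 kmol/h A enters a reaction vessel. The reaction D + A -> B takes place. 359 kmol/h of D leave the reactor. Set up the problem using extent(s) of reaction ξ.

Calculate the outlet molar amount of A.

1630 kmol/h

For D: n = n₀ − 1ξ → 359 = 726 − 1ξ, giving ξ = 367 kmol/h.
Outlet amounts (n = n₀ + ν ξ):
  D: 726 − 1(367) = 359
  A: 2000 − 1(367) = 1633
  B: 0 + 1(367) = 367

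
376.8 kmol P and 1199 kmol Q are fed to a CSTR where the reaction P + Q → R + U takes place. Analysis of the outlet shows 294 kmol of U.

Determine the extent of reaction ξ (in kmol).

For U: n = n₀ + 1ξ → 294 = 0 + 1ξ, giving ξ = 294 kmol.
Outlet amounts (n = n₀ + ν ξ):
  P: 376.8 − 1(294) = 82.8
  Q: 1199 − 1(294) = 905
  R: 0 + 1(294) = 294
  U: 0 + 1(294) = 294

ξ = 294 kmol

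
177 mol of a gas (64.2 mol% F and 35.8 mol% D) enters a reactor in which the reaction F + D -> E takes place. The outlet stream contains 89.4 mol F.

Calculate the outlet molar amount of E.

For F: n = n₀ − 1ξ → 89.4 = 113.6 − 1ξ, giving ξ = 24.23 mol.
Outlet amounts (n = n₀ + ν ξ):
  F: 113.6 − 1(24.23) = 89.4
  D: 63.37 − 1(24.23) = 39.13
  E: 0 + 1(24.23) = 24.23

24.2 mol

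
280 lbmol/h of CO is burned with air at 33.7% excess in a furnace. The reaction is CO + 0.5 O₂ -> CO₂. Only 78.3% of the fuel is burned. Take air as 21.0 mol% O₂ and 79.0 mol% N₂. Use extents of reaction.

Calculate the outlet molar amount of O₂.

Stoichiometric O₂ = 0.5 × 280 = 140 lbmol/h; O₂ fed = 140 × 1.337 = 187.2 lbmol/h.
N₂ fed = 187.2 × 79/21 = 704.2 lbmol/h.
Fuel reacted = 0.783 × 280 → ξ = 219.2 lbmol/h.
Outlet (n = n₀ + ν ξ):
  CO: 280 − 1(219.2) = 60.76
  O₂: 187.2 − 0.5(219.2) = 77.56
  N₂: 704.2 (inert)
  CO₂: 0 + 1(219.2) = 219.2

77.6 lbmol/h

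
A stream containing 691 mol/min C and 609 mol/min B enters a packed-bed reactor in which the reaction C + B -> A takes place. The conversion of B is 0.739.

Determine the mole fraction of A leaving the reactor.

B reacted = 0.739 × 609 = 450.1 mol/min; ν_B = −1, so ξ = 450.1/1 = 450.1 mol/min.
Outlet amounts (n = n₀ + ν ξ):
  C: 691 − 1(450.1) = 240.9
  B: 609 − 1(450.1) = 158.9
  A: 0 + 1(450.1) = 450.1
Total out = 849.9 mol/min; y_A = 450.1 / 849.9 = 0.5295.

0.53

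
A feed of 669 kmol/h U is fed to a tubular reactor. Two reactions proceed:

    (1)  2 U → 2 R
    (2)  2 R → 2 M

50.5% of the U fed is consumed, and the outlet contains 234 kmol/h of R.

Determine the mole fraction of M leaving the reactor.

0.155

Conversion of U: U consumed = 2ξ₁ = 0.505 × 669 → ξ₁ = 168.9 kmol/h.
R balance: n_R = 0 + 2ξ₁ − 2ξ₂ = 234 → ξ₂ = (2·168.9 − 234)/2 = 51.92 kmol/h.
Outlet amounts (n = n₀ + Σ ν·ξ):
  U: 669 − 2(168.9) = 331.2
  R: 0 + 2(168.9) − 2(51.92) = 234
  M: 0 + 2(51.92) = 103.8
Total out = 669 kmol/h; y_M = 103.8 / 669 = 0.1552.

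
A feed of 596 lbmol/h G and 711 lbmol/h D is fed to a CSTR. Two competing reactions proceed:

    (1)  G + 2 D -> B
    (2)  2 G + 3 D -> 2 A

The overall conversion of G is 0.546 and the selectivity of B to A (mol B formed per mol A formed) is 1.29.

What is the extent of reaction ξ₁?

Conversion of G: G consumed = 0.546 × 596 = 325.4 lbmol/h = 1ξ₁ + 2ξ₂.
Selectivity: 1ξ₁ / (2ξ₂) = 1.29 → ξ₁ = 2.58 ξ₂.
Substitute: (1·2.58 + 2) ξ₂ = 325.4 → ξ₂ = 71.05 lbmol/h, ξ₁ = 183.3 lbmol/h.
Outlet amounts (n = n₀ + Σ ν·ξ):
  G: 596 − 1(183.3) − 2(71.05) = 270.6
  D: 711 − 2(183.3) − 3(71.05) = 131.2
  B: 0 + 1(183.3) = 183.3
  A: 0 + 2(71.05) = 142.1

ξ₁ = 183 lbmol/h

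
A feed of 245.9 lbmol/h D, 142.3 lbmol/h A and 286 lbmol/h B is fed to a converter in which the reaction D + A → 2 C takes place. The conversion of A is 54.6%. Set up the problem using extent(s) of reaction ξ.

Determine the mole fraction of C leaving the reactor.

A reacted = 0.546 × 142.3 = 77.7 lbmol/h; ν_A = −1, so ξ = 77.7/1 = 77.7 lbmol/h.
Outlet amounts (n = n₀ + ν ξ):
  D: 245.9 − 1(77.7) = 168.2
  A: 142.3 − 1(77.7) = 64.6
  C: 0 + 2(77.7) = 155.4
  B: 286 (inert)
Total out = 674.2 lbmol/h; y_C = 155.4 / 674.2 = 0.2305.

0.23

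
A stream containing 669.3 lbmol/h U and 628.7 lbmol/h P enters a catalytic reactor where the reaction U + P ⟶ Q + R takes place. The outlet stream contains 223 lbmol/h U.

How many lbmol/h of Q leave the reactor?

For U: n = n₀ − 1ξ → 223 = 669.3 − 1ξ, giving ξ = 446.3 lbmol/h.
Outlet amounts (n = n₀ + ν ξ):
  U: 669.3 − 1(446.3) = 223
  P: 628.7 − 1(446.3) = 182.4
  Q: 0 + 1(446.3) = 446.3
  R: 0 + 1(446.3) = 446.3

446 lbmol/h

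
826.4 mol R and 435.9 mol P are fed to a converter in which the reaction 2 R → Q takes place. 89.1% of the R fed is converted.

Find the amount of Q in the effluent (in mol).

368 mol

R reacted = 0.891 × 826.4 = 736.3 mol; ν_R = −2, so ξ = 736.3/2 = 368.2 mol.
Outlet amounts (n = n₀ + ν ξ):
  R: 826.4 − 2(368.2) = 90.08
  Q: 0 + 1(368.2) = 368.2
  P: 435.9 (inert)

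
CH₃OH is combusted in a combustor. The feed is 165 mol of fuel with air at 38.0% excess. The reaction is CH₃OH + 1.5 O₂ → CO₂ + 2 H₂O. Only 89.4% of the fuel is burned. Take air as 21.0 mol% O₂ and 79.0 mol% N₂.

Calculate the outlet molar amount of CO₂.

Stoichiometric O₂ = 1.5 × 165 = 247.5 mol; O₂ fed = 247.5 × 1.380 = 341.5 mol.
N₂ fed = 341.5 × 79/21 = 1285 mol.
Fuel reacted = 0.894 × 165 → ξ = 147.5 mol.
Outlet (n = n₀ + ν ξ):
  CH₃OH: 165 − 1(147.5) = 17.49
  O₂: 341.5 − 1.5(147.5) = 120.3
  N₂: 1285 (inert)
  CO₂: 0 + 1(147.5) = 147.5
  H₂O: 0 + 2(147.5) = 295

148 mol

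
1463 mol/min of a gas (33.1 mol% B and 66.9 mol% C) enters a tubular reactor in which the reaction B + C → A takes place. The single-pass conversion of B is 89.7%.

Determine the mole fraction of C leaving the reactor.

B reacted = 0.897 × 484.3 = 434.4 mol/min; ν_B = −1, so ξ = 434.4/1 = 434.4 mol/min.
Outlet amounts (n = n₀ + ν ξ):
  B: 484.3 − 1(434.4) = 49.88
  C: 978.7 − 1(434.4) = 544.4
  A: 0 + 1(434.4) = 434.4
Total out = 1029 mol/min; y_C = 544.4 / 1029 = 0.5292.

0.529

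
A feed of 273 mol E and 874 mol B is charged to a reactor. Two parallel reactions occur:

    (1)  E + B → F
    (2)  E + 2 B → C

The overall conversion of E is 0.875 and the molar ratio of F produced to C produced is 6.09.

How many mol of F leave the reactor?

Conversion of E: E consumed = 0.875 × 273 = 238.9 mol = 1ξ₁ + 1ξ₂.
Selectivity: 1ξ₁ / (1ξ₂) = 6.09 → ξ₁ = 6.09 ξ₂.
Substitute: (1·6.09 + 1) ξ₂ = 238.9 → ξ₂ = 33.69 mol, ξ₁ = 205.2 mol.
Outlet amounts (n = n₀ + Σ ν·ξ):
  E: 273 − 1(205.2) − 1(33.69) = 34.13
  B: 874 − 1(205.2) − 2(33.69) = 601.4
  F: 0 + 1(205.2) = 205.2
  C: 0 + 1(33.69) = 33.69

205 mol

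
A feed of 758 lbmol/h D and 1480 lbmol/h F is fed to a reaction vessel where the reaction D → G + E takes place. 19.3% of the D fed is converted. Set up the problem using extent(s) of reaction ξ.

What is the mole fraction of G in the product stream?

0.0614

D reacted = 0.193 × 758 = 146.3 lbmol/h; ν_D = −1, so ξ = 146.3/1 = 146.3 lbmol/h.
Outlet amounts (n = n₀ + ν ξ):
  D: 758 − 1(146.3) = 611.7
  G: 0 + 1(146.3) = 146.3
  E: 0 + 1(146.3) = 146.3
  F: 1480 (inert)
Total out = 2384 lbmol/h; y_G = 146.3 / 2384 = 0.06136.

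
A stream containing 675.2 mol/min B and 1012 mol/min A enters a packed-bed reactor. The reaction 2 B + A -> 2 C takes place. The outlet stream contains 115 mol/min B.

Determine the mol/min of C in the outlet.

For B: n = n₀ − 2ξ → 115 = 675.2 − 2ξ, giving ξ = 280.1 mol/min.
Outlet amounts (n = n₀ + ν ξ):
  B: 675.2 − 2(280.1) = 115
  A: 1012 − 1(280.1) = 731.9
  C: 0 + 2(280.1) = 560.2

560 mol/min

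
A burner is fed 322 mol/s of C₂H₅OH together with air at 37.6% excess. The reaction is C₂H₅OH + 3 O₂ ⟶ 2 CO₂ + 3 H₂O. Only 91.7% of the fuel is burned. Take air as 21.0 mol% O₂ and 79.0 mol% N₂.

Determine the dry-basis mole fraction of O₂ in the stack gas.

Stoichiometric O₂ = 3 × 322 = 966 mol/s; O₂ fed = 966 × 1.376 = 1329 mol/s.
N₂ fed = 1329 × 79/21 = 5000 mol/s.
Fuel reacted = 0.917 × 322 → ξ = 295.3 mol/s.
Outlet (n = n₀ + ν ξ):
  C₂H₅OH: 322 − 1(295.3) = 26.73
  O₂: 1329 − 3(295.3) = 443.4
  N₂: 5000 (inert)
  CO₂: 0 + 2(295.3) = 590.5
  H₂O: 0 + 3(295.3) = 885.8
Dry total = 6061 mol/s; y_O₂ (dry) = 443.4 / 6061 = 0.07315.

0.0732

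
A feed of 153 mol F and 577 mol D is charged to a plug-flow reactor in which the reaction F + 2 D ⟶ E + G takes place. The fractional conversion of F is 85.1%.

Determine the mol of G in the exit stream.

130 mol

F reacted = 0.851 × 153 = 130.2 mol; ν_F = −1, so ξ = 130.2/1 = 130.2 mol.
Outlet amounts (n = n₀ + ν ξ):
  F: 153 − 1(130.2) = 22.8
  D: 577 − 2(130.2) = 316.6
  E: 0 + 1(130.2) = 130.2
  G: 0 + 1(130.2) = 130.2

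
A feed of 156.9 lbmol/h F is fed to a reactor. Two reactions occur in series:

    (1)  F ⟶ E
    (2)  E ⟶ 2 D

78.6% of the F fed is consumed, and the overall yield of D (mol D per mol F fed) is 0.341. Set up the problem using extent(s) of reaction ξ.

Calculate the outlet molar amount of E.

96.6 lbmol/h

Conversion of F: F consumed = 1ξ₁ = 0.786 × 156.9 → ξ₁ = 123.3 lbmol/h.
Yield of D: 2ξ₂ / 156.9 = 0.341 → ξ₂ = 26.75 lbmol/h.
Outlet amounts (n = n₀ + Σ ν·ξ):
  F: 156.9 − 1(123.3) = 33.58
  E: 0 + 1(123.3) − 1(26.75) = 96.57
  D: 0 + 2(26.75) = 53.5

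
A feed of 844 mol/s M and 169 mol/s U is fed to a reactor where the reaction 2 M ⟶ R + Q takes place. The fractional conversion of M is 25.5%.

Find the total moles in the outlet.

M reacted = 0.255 × 844 = 215.2 mol/s; ν_M = −2, so ξ = 215.2/2 = 107.6 mol/s.
Outlet amounts (n = n₀ + ν ξ):
  M: 844 − 2(107.6) = 628.8
  R: 0 + 1(107.6) = 107.6
  Q: 0 + 1(107.6) = 107.6
  U: 169 (inert)
Total out = 628.8 + 107.6 + 107.6 + 169 = 1013 mol/s.

1010 mol/s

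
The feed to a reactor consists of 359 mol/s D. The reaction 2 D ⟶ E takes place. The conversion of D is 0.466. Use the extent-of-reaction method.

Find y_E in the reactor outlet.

D reacted = 0.466 × 359 = 167.3 mol/s; ν_D = −2, so ξ = 167.3/2 = 83.65 mol/s.
Outlet amounts (n = n₀ + ν ξ):
  D: 359 − 2(83.65) = 191.7
  E: 0 + 1(83.65) = 83.65
Total out = 275.4 mol/s; y_E = 83.65 / 275.4 = 0.3038.

0.304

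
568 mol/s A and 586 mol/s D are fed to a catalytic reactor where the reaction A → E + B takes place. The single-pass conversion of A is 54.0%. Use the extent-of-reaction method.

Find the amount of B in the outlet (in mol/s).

A reacted = 0.54 × 568 = 306.7 mol/s; ν_A = −1, so ξ = 306.7/1 = 306.7 mol/s.
Outlet amounts (n = n₀ + ν ξ):
  A: 568 − 1(306.7) = 261.3
  E: 0 + 1(306.7) = 306.7
  B: 0 + 1(306.7) = 306.7
  D: 586 (inert)

307 mol/s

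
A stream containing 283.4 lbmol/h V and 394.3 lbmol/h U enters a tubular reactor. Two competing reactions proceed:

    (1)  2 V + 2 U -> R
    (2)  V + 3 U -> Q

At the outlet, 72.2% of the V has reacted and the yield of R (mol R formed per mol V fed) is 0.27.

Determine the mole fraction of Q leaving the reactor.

0.176

Yield of R: 1ξ₁ / 283.4 = 0.27 → ξ₁ = 76.52 lbmol/h.
Conversion of V: 2ξ₁ + 1ξ₂ = 0.722 × 283.4 = 204.6 → ξ₂ = 51.58 lbmol/h.
Outlet amounts (n = n₀ + Σ ν·ξ):
  V: 283.4 − 2(76.52) − 1(51.58) = 78.79
  U: 394.3 − 2(76.52) − 3(51.58) = 86.53
  R: 0 + 1(76.52) = 76.52
  Q: 0 + 1(51.58) = 51.58
Total out = 293.4 lbmol/h; y_Q = 51.58 / 293.4 = 0.1758.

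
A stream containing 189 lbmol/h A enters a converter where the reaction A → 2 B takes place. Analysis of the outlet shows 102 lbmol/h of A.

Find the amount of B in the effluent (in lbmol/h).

For A: n = n₀ − 1ξ → 102 = 189 − 1ξ, giving ξ = 87 lbmol/h.
Outlet amounts (n = n₀ + ν ξ):
  A: 189 − 1(87) = 102
  B: 0 + 2(87) = 174

174 lbmol/h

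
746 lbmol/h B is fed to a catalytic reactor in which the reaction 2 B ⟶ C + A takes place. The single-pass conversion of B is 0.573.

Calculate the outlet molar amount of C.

B reacted = 0.573 × 746 = 427.5 lbmol/h; ν_B = −2, so ξ = 427.5/2 = 213.7 lbmol/h.
Outlet amounts (n = n₀ + ν ξ):
  B: 746 − 2(213.7) = 318.5
  C: 0 + 1(213.7) = 213.7
  A: 0 + 1(213.7) = 213.7

214 lbmol/h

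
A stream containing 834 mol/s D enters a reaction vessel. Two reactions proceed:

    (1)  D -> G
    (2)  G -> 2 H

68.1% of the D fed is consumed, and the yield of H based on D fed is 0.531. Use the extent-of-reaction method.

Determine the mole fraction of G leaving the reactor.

Conversion of D: D consumed = 1ξ₁ = 0.681 × 834 → ξ₁ = 568 mol/s.
Yield of H: 2ξ₂ / 834 = 0.531 → ξ₂ = 221.4 mol/s.
Outlet amounts (n = n₀ + Σ ν·ξ):
  D: 834 − 1(568) = 266
  G: 0 + 1(568) − 1(221.4) = 346.5
  H: 0 + 2(221.4) = 442.9
Total out = 1055 mol/s; y_G = 346.5 / 1055 = 0.3283.

0.328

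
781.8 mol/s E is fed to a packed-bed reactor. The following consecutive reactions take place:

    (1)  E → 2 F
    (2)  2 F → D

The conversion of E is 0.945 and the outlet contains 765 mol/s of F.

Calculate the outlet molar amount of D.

356 mol/s

Conversion of E: E consumed = 1ξ₁ = 0.945 × 781.8 → ξ₁ = 738.8 mol/s.
F balance: n_F = 0 + 2ξ₁ − 2ξ₂ = 765 → ξ₂ = (2·738.8 − 765)/2 = 356.3 mol/s.
Outlet amounts (n = n₀ + Σ ν·ξ):
  E: 781.8 − 1(738.8) = 43
  F: 0 + 2(738.8) − 2(356.3) = 765
  D: 0 + 1(356.3) = 356.3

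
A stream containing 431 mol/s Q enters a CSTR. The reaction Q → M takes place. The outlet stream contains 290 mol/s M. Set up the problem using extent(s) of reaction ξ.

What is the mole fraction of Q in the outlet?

0.327

For M: n = n₀ + 1ξ → 290 = 0 + 1ξ, giving ξ = 290 mol/s.
Outlet amounts (n = n₀ + ν ξ):
  Q: 431 − 1(290) = 141
  M: 0 + 1(290) = 290
Total out = 431 mol/s; y_Q = 141 / 431 = 0.3271.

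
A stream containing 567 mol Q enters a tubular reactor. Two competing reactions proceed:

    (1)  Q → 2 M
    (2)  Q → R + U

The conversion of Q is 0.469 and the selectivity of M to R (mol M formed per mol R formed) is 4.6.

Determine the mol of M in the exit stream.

371 mol

Conversion of Q: Q consumed = 0.469 × 567 = 265.9 mol = 1ξ₁ + 1ξ₂.
Selectivity: 2ξ₁ / (1ξ₂) = 4.6 → ξ₁ = 2.3 ξ₂.
Substitute: (1·2.3 + 1) ξ₂ = 265.9 → ξ₂ = 80.58 mol, ξ₁ = 185.3 mol.
Outlet amounts (n = n₀ + Σ ν·ξ):
  Q: 567 − 1(185.3) − 1(80.58) = 301.1
  M: 0 + 2(185.3) = 370.7
  R: 0 + 1(80.58) = 80.58
  U: 0 + 1(80.58) = 80.58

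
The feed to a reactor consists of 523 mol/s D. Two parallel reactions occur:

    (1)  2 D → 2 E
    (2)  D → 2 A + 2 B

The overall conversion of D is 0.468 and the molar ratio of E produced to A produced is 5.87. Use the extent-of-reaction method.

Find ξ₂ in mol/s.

ξ₂ = 19.2 mol/s

Conversion of D: D consumed = 0.468 × 523 = 244.8 mol/s = 2ξ₁ + 1ξ₂.
Selectivity: 2ξ₁ / (2ξ₂) = 5.87 → ξ₁ = 5.87 ξ₂.
Substitute: (2·5.87 + 1) ξ₂ = 244.8 → ξ₂ = 19.21 mol/s, ξ₁ = 112.8 mol/s.
Outlet amounts (n = n₀ + Σ ν·ξ):
  D: 523 − 2(112.8) − 1(19.21) = 278.2
  E: 0 + 2(112.8) = 225.6
  A: 0 + 2(19.21) = 38.42
  B: 0 + 2(19.21) = 38.42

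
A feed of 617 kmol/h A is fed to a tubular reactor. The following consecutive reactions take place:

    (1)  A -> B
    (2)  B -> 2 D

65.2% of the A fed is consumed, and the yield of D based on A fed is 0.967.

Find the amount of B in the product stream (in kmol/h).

104 kmol/h

Conversion of A: A consumed = 1ξ₁ = 0.652 × 617 → ξ₁ = 402.3 kmol/h.
Yield of D: 2ξ₂ / 617 = 0.967 → ξ₂ = 298.3 kmol/h.
Outlet amounts (n = n₀ + Σ ν·ξ):
  A: 617 − 1(402.3) = 214.7
  B: 0 + 1(402.3) − 1(298.3) = 104
  D: 0 + 2(298.3) = 596.6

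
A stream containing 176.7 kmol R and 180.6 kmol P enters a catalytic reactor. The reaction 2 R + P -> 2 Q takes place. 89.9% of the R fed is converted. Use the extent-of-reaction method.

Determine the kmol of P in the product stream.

101 kmol

R reacted = 0.899 × 176.7 = 158.9 kmol; ν_R = −2, so ξ = 158.9/2 = 79.43 kmol.
Outlet amounts (n = n₀ + ν ξ):
  R: 176.7 − 2(79.43) = 17.85
  P: 180.6 − 1(79.43) = 101.2
  Q: 0 + 2(79.43) = 158.9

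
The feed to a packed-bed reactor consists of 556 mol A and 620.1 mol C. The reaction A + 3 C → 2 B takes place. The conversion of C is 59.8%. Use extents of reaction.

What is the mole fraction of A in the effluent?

0.465

C reacted = 0.598 × 620.1 = 370.8 mol; ν_C = −3, so ξ = 370.8/3 = 123.6 mol.
Outlet amounts (n = n₀ + ν ξ):
  A: 556 − 1(123.6) = 432.4
  C: 620.1 − 3(123.6) = 249.3
  B: 0 + 2(123.6) = 247.2
Total out = 928.9 mol; y_A = 432.4 / 928.9 = 0.4655.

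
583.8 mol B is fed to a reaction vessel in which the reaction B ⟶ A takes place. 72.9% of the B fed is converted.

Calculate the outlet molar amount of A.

426 mol

B reacted = 0.729 × 583.8 = 425.6 mol; ν_B = −1, so ξ = 425.6/1 = 425.6 mol.
Outlet amounts (n = n₀ + ν ξ):
  B: 583.8 − 1(425.6) = 158.2
  A: 0 + 1(425.6) = 425.6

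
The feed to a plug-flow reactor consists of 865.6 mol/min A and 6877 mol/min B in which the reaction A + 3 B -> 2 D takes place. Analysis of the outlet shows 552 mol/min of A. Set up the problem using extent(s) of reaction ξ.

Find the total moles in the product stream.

For A: n = n₀ − 1ξ → 552 = 865.6 − 1ξ, giving ξ = 313.6 mol/min.
Outlet amounts (n = n₀ + ν ξ):
  A: 865.6 − 1(313.6) = 552
  B: 6877 − 3(313.6) = 5936
  D: 0 + 2(313.6) = 627.2
Total out = 552 + 5936 + 627.2 = 7115 mol/min.

7120 mol/min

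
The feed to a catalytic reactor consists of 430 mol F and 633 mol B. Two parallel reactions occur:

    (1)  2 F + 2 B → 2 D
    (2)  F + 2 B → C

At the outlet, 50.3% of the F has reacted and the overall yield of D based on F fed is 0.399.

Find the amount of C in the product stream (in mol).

44.7 mol

Yield of D: 2ξ₁ / 430 = 0.399 → ξ₁ = 85.79 mol.
Conversion of F: 2ξ₁ + 1ξ₂ = 0.503 × 430 = 216.3 → ξ₂ = 44.72 mol.
Outlet amounts (n = n₀ + Σ ν·ξ):
  F: 430 − 2(85.79) − 1(44.72) = 213.7
  B: 633 − 2(85.79) − 2(44.72) = 372
  D: 0 + 2(85.79) = 171.6
  C: 0 + 1(44.72) = 44.72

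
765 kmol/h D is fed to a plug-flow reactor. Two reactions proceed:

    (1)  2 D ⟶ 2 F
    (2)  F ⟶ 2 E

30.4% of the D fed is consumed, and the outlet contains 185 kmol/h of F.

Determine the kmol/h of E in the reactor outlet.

95.1 kmol/h

Conversion of D: D consumed = 2ξ₁ = 0.304 × 765 → ξ₁ = 116.3 kmol/h.
F balance: n_F = 0 + 2ξ₁ − 1ξ₂ = 185 → ξ₂ = (2·116.3 − 185)/1 = 47.56 kmol/h.
Outlet amounts (n = n₀ + Σ ν·ξ):
  D: 765 − 2(116.3) = 532.4
  F: 0 + 2(116.3) − 1(47.56) = 185
  E: 0 + 2(47.56) = 95.12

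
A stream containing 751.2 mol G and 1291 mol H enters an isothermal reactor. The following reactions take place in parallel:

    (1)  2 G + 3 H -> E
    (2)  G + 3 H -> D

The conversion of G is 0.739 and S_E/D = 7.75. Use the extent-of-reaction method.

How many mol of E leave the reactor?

261 mol

Conversion of G: G consumed = 0.739 × 751.2 = 555.1 mol = 2ξ₁ + 1ξ₂.
Selectivity: 1ξ₁ / (1ξ₂) = 7.75 → ξ₁ = 7.75 ξ₂.
Substitute: (2·7.75 + 1) ξ₂ = 555.1 → ξ₂ = 33.64 mol, ξ₁ = 260.7 mol.
Outlet amounts (n = n₀ + Σ ν·ξ):
  G: 751.2 − 2(260.7) − 1(33.64) = 196.1
  H: 1291 − 3(260.7) − 3(33.64) = 407.8
  E: 0 + 1(260.7) = 260.7
  D: 0 + 1(33.64) = 33.64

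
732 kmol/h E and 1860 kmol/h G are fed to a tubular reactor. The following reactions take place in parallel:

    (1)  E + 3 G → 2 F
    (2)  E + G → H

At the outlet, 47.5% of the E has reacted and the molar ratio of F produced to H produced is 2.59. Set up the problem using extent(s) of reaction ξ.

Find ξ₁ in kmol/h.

ξ₁ = 196 kmol/h

Conversion of E: E consumed = 0.475 × 732 = 347.7 kmol/h = 1ξ₁ + 1ξ₂.
Selectivity: 2ξ₁ / (1ξ₂) = 2.59 → ξ₁ = 1.295 ξ₂.
Substitute: (1·1.295 + 1) ξ₂ = 347.7 → ξ₂ = 151.5 kmol/h, ξ₁ = 196.2 kmol/h.
Outlet amounts (n = n₀ + Σ ν·ξ):
  E: 732 − 1(196.2) − 1(151.5) = 384.3
  G: 1860 − 3(196.2) − 1(151.5) = 1120
  F: 0 + 2(196.2) = 392.4
  H: 0 + 1(151.5) = 151.5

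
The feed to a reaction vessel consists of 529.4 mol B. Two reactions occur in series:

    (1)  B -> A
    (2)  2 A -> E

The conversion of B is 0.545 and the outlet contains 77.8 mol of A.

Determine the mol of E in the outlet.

105 mol

Conversion of B: B consumed = 1ξ₁ = 0.545 × 529.4 → ξ₁ = 288.5 mol.
A balance: n_A = 0 + 1ξ₁ − 2ξ₂ = 77.8 → ξ₂ = (1·288.5 − 77.8)/2 = 105.4 mol.
Outlet amounts (n = n₀ + Σ ν·ξ):
  B: 529.4 − 1(288.5) = 240.9
  A: 0 + 1(288.5) − 2(105.4) = 77.8
  E: 0 + 1(105.4) = 105.4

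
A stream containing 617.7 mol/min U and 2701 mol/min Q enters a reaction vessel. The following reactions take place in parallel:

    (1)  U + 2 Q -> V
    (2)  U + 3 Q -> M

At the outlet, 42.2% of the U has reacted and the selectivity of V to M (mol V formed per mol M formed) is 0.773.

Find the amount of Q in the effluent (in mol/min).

2030 mol/min

Conversion of U: U consumed = 0.422 × 617.7 = 260.7 mol/min = 1ξ₁ + 1ξ₂.
Selectivity: 1ξ₁ / (1ξ₂) = 0.773 → ξ₁ = 0.773 ξ₂.
Substitute: (1·0.773 + 1) ξ₂ = 260.7 → ξ₂ = 147 mol/min, ξ₁ = 113.6 mol/min.
Outlet amounts (n = n₀ + Σ ν·ξ):
  U: 617.7 − 1(113.6) − 1(147) = 357
  Q: 2701 − 2(113.6) − 3(147) = 2033
  V: 0 + 1(113.6) = 113.6
  M: 0 + 1(147) = 147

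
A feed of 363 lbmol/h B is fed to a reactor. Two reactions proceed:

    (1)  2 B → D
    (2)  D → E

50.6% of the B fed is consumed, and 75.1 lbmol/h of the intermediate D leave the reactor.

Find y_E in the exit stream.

Conversion of B: B consumed = 2ξ₁ = 0.506 × 363 → ξ₁ = 91.84 lbmol/h.
D balance: n_D = 0 + 1ξ₁ − 1ξ₂ = 75.1 → ξ₂ = (1·91.84 − 75.1)/1 = 16.74 lbmol/h.
Outlet amounts (n = n₀ + Σ ν·ξ):
  B: 363 − 2(91.84) = 179.3
  D: 0 + 1(91.84) − 1(16.74) = 75.1
  E: 0 + 1(16.74) = 16.74
Total out = 271.2 lbmol/h; y_E = 16.74 / 271.2 = 0.06173.

0.0617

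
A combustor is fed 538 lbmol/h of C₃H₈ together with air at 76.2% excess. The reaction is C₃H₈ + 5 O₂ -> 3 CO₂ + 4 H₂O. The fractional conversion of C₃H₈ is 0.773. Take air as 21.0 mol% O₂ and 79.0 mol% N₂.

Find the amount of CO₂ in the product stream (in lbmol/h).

Stoichiometric O₂ = 5 × 538 = 2690 lbmol/h; O₂ fed = 2690 × 1.762 = 4740 lbmol/h.
N₂ fed = 4740 × 79/21 = 17830 lbmol/h.
Fuel reacted = 0.773 × 538 → ξ = 415.9 lbmol/h.
Outlet (n = n₀ + ν ξ):
  C₃H₈: 538 − 1(415.9) = 122.1
  O₂: 4740 − 5(415.9) = 2660
  N₂: 17830 (inert)
  CO₂: 0 + 3(415.9) = 1248
  H₂O: 0 + 4(415.9) = 1663

1250 lbmol/h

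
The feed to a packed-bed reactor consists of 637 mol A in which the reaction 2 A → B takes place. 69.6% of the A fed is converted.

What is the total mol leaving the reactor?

A reacted = 0.696 × 637 = 443.4 mol; ν_A = −2, so ξ = 443.4/2 = 221.7 mol.
Outlet amounts (n = n₀ + ν ξ):
  A: 637 − 2(221.7) = 193.6
  B: 0 + 1(221.7) = 221.7
Total out = 193.6 + 221.7 = 415.3 mol.

415 mol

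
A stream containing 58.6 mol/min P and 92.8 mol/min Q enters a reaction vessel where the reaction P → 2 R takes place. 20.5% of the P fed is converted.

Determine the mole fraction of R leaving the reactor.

0.147

P reacted = 0.205 × 58.6 = 12.01 mol/min; ν_P = −1, so ξ = 12.01/1 = 12.01 mol/min.
Outlet amounts (n = n₀ + ν ξ):
  P: 58.6 − 1(12.01) = 46.59
  R: 0 + 2(12.01) = 24.03
  Q: 92.8 (inert)
Total out = 163.4 mol/min; y_R = 24.03 / 163.4 = 0.147.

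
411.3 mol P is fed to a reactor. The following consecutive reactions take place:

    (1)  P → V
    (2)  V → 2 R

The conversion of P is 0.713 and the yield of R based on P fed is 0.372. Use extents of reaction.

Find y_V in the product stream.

0.444

Conversion of P: P consumed = 1ξ₁ = 0.713 × 411.3 → ξ₁ = 293.3 mol.
Yield of R: 2ξ₂ / 411.3 = 0.372 → ξ₂ = 76.5 mol.
Outlet amounts (n = n₀ + Σ ν·ξ):
  P: 411.3 − 1(293.3) = 118
  V: 0 + 1(293.3) − 1(76.5) = 216.8
  R: 0 + 2(76.5) = 153
Total out = 487.8 mol; y_V = 216.8 / 487.8 = 0.4444.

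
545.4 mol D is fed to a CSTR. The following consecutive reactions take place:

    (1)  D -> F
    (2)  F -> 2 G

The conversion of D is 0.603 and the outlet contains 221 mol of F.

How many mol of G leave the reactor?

216 mol

Conversion of D: D consumed = 1ξ₁ = 0.603 × 545.4 → ξ₁ = 328.9 mol.
F balance: n_F = 0 + 1ξ₁ − 1ξ₂ = 221 → ξ₂ = (1·328.9 − 221)/1 = 107.9 mol.
Outlet amounts (n = n₀ + Σ ν·ξ):
  D: 545.4 − 1(328.9) = 216.5
  F: 0 + 1(328.9) − 1(107.9) = 221
  G: 0 + 2(107.9) = 215.8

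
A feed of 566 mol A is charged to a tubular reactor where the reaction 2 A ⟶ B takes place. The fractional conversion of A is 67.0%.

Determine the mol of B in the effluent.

A reacted = 0.67 × 566 = 379.2 mol; ν_A = −2, so ξ = 379.2/2 = 189.6 mol.
Outlet amounts (n = n₀ + ν ξ):
  A: 566 − 2(189.6) = 186.8
  B: 0 + 1(189.6) = 189.6

190 mol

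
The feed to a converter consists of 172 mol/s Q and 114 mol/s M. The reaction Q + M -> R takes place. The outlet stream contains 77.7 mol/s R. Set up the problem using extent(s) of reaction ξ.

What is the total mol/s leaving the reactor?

For R: n = n₀ + 1ξ → 77.7 = 0 + 1ξ, giving ξ = 77.7 mol/s.
Outlet amounts (n = n₀ + ν ξ):
  Q: 172 − 1(77.7) = 94.3
  M: 114 − 1(77.7) = 36.3
  R: 0 + 1(77.7) = 77.7
Total out = 94.3 + 36.3 + 77.7 = 208.3 mol/s.

208 mol/s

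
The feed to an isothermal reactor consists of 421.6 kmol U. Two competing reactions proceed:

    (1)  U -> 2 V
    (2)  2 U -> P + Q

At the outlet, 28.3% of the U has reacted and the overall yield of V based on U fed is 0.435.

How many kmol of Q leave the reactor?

13.8 kmol

Yield of V: 2ξ₁ / 421.6 = 0.435 → ξ₁ = 91.7 kmol.
Conversion of U: 1ξ₁ + 2ξ₂ = 0.283 × 421.6 = 119.3 → ξ₂ = 13.81 kmol.
Outlet amounts (n = n₀ + Σ ν·ξ):
  U: 421.6 − 1(91.7) − 2(13.81) = 302.3
  V: 0 + 2(91.7) = 183.4
  P: 0 + 1(13.81) = 13.81
  Q: 0 + 1(13.81) = 13.81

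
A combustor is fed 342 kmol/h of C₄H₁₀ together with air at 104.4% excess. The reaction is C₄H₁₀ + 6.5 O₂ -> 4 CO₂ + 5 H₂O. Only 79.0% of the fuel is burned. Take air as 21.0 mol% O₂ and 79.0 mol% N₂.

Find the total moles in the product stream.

22400 kmol/h

Stoichiometric O₂ = 6.5 × 342 = 2223 kmol/h; O₂ fed = 2223 × 2.044 = 4544 kmol/h.
N₂ fed = 4544 × 79/21 = 17090 kmol/h.
Fuel reacted = 0.79 × 342 → ξ = 270.2 kmol/h.
Outlet (n = n₀ + ν ξ):
  C₄H₁₀: 342 − 1(270.2) = 71.82
  O₂: 4544 − 6.5(270.2) = 2788
  N₂: 17090 (inert)
  CO₂: 0 + 4(270.2) = 1081
  H₂O: 0 + 5(270.2) = 1351
Total out = 71.82 + 2788 + 17090 + 1081 + 1351 = 22380 kmol/h.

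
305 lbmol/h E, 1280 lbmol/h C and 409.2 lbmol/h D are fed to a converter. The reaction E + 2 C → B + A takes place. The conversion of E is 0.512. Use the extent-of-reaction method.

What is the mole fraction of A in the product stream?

0.085

E reacted = 0.512 × 305 = 156.2 lbmol/h; ν_E = −1, so ξ = 156.2/1 = 156.2 lbmol/h.
Outlet amounts (n = n₀ + ν ξ):
  E: 305 − 1(156.2) = 148.8
  C: 1280 − 2(156.2) = 967.7
  B: 0 + 1(156.2) = 156.2
  A: 0 + 1(156.2) = 156.2
  D: 409.2 (inert)
Total out = 1838 lbmol/h; y_A = 156.2 / 1838 = 0.08496.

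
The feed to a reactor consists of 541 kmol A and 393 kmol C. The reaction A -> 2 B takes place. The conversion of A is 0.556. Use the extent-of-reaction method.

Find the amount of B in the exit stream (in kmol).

A reacted = 0.556 × 541 = 300.8 kmol; ν_A = −1, so ξ = 300.8/1 = 300.8 kmol.
Outlet amounts (n = n₀ + ν ξ):
  A: 541 − 1(300.8) = 240.2
  B: 0 + 2(300.8) = 601.6
  C: 393 (inert)

602 kmol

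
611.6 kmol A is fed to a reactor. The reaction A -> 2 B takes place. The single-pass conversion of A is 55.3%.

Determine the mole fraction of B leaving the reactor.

0.712

A reacted = 0.553 × 611.6 = 338.2 kmol; ν_A = −1, so ξ = 338.2/1 = 338.2 kmol.
Outlet amounts (n = n₀ + ν ξ):
  A: 611.6 − 1(338.2) = 273.4
  B: 0 + 2(338.2) = 676.4
Total out = 949.8 kmol; y_B = 676.4 / 949.8 = 0.7122.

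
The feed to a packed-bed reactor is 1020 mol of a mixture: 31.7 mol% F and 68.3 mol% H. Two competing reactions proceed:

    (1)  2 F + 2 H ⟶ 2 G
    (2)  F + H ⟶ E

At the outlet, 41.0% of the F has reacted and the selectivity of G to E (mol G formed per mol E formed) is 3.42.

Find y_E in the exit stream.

Conversion of F: F consumed = 0.41 × 323.3 = 132.6 mol = 2ξ₁ + 1ξ₂.
Selectivity: 2ξ₁ / (1ξ₂) = 3.42 → ξ₁ = 1.71 ξ₂.
Substitute: (2·1.71 + 1) ξ₂ = 132.6 → ξ₂ = 29.99 mol, ξ₁ = 51.29 mol.
Outlet amounts (n = n₀ + Σ ν·ξ):
  F: 323.3 − 2(51.29) − 1(29.99) = 190.8
  H: 696.7 − 2(51.29) − 1(29.99) = 564.1
  G: 0 + 2(51.29) = 102.6
  E: 0 + 1(29.99) = 29.99
Total out = 887.4 mol; y_E = 29.99 / 887.4 = 0.0338.

0.0338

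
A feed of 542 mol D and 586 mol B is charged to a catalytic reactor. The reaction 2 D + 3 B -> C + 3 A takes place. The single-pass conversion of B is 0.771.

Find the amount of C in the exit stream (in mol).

B reacted = 0.771 × 586 = 451.8 mol; ν_B = −3, so ξ = 451.8/3 = 150.6 mol.
Outlet amounts (n = n₀ + ν ξ):
  D: 542 − 2(150.6) = 240.8
  B: 586 − 3(150.6) = 134.2
  C: 0 + 1(150.6) = 150.6
  A: 0 + 3(150.6) = 451.8

151 mol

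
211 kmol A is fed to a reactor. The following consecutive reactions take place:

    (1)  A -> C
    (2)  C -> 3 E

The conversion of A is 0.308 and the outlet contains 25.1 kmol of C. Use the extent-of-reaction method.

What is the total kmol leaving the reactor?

291 kmol

Conversion of A: A consumed = 1ξ₁ = 0.308 × 211 → ξ₁ = 64.99 kmol.
C balance: n_C = 0 + 1ξ₁ − 1ξ₂ = 25.1 → ξ₂ = (1·64.99 − 25.1)/1 = 39.89 kmol.
Outlet amounts (n = n₀ + Σ ν·ξ):
  A: 211 − 1(64.99) = 146
  C: 0 + 1(64.99) − 1(39.89) = 25.1
  E: 0 + 3(39.89) = 119.7
Total out = 146 + 25.1 + 119.7 = 290.8 kmol.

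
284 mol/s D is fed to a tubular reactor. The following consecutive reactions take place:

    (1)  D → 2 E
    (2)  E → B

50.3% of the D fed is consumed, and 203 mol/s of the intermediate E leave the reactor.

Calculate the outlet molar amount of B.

Conversion of D: D consumed = 1ξ₁ = 0.503 × 284 → ξ₁ = 142.9 mol/s.
E balance: n_E = 0 + 2ξ₁ − 1ξ₂ = 203 → ξ₂ = (2·142.9 − 203)/1 = 82.7 mol/s.
Outlet amounts (n = n₀ + Σ ν·ξ):
  D: 284 − 1(142.9) = 141.1
  E: 0 + 2(142.9) − 1(82.7) = 203
  B: 0 + 1(82.7) = 82.7

82.7 mol/s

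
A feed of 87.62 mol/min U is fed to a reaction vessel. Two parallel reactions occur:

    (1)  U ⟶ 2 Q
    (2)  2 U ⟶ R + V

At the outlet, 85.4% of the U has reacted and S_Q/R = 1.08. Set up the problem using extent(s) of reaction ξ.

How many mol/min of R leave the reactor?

29.5 mol/min

Conversion of U: U consumed = 0.854 × 87.62 = 74.83 mol/min = 1ξ₁ + 2ξ₂.
Selectivity: 2ξ₁ / (1ξ₂) = 1.08 → ξ₁ = 0.54 ξ₂.
Substitute: (1·0.54 + 2) ξ₂ = 74.83 → ξ₂ = 29.46 mol/min, ξ₁ = 15.91 mol/min.
Outlet amounts (n = n₀ + Σ ν·ξ):
  U: 87.62 − 1(15.91) − 2(29.46) = 12.79
  Q: 0 + 2(15.91) = 31.82
  R: 0 + 1(29.46) = 29.46
  V: 0 + 1(29.46) = 29.46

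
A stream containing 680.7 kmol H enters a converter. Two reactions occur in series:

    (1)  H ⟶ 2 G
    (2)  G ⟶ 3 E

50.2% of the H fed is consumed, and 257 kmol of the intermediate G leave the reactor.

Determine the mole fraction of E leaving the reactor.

Conversion of H: H consumed = 1ξ₁ = 0.502 × 680.7 → ξ₁ = 341.7 kmol.
G balance: n_G = 0 + 2ξ₁ − 1ξ₂ = 257 → ξ₂ = (2·341.7 − 257)/1 = 426.4 kmol.
Outlet amounts (n = n₀ + Σ ν·ξ):
  H: 680.7 − 1(341.7) = 339
  G: 0 + 2(341.7) − 1(426.4) = 257
  E: 0 + 3(426.4) = 1279
Total out = 1875 kmol; y_E = 1279 / 1875 = 0.6822.

0.682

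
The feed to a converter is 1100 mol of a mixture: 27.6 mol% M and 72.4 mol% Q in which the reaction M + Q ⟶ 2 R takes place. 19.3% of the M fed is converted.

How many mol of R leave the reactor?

M reacted = 0.193 × 303.6 = 58.59 mol; ν_M = −1, so ξ = 58.59/1 = 58.59 mol.
Outlet amounts (n = n₀ + ν ξ):
  M: 303.6 − 1(58.59) = 245
  Q: 796.4 − 1(58.59) = 737.8
  R: 0 + 2(58.59) = 117.2

117 mol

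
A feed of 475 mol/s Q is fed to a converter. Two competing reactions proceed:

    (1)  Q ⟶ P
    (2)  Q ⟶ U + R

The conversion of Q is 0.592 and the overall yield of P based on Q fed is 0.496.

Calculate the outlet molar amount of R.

45.6 mol/s

Yield of P: 1ξ₁ / 475 = 0.496 → ξ₁ = 235.6 mol/s.
Conversion of Q: 1ξ₁ + 1ξ₂ = 0.592 × 475 = 281.2 → ξ₂ = 45.6 mol/s.
Outlet amounts (n = n₀ + Σ ν·ξ):
  Q: 475 − 1(235.6) − 1(45.6) = 193.8
  P: 0 + 1(235.6) = 235.6
  U: 0 + 1(45.6) = 45.6
  R: 0 + 1(45.6) = 45.6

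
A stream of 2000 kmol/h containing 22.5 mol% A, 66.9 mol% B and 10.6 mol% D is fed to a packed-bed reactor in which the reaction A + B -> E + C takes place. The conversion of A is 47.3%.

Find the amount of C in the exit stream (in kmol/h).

A reacted = 0.473 × 450 = 212.8 kmol/h; ν_A = −1, so ξ = 212.8/1 = 212.8 kmol/h.
Outlet amounts (n = n₀ + ν ξ):
  A: 450 − 1(212.8) = 237.2
  B: 1338 − 1(212.8) = 1125
  E: 0 + 1(212.8) = 212.8
  C: 0 + 1(212.8) = 212.8
  D: 212 (inert)

213 kmol/h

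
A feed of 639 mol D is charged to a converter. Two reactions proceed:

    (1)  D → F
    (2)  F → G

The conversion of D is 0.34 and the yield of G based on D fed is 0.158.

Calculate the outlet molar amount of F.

Conversion of D: D consumed = 1ξ₁ = 0.34 × 639 → ξ₁ = 217.3 mol.
Yield of G: 1ξ₂ / 639 = 0.158 → ξ₂ = 101 mol.
Outlet amounts (n = n₀ + Σ ν·ξ):
  D: 639 − 1(217.3) = 421.7
  F: 0 + 1(217.3) − 1(101) = 116.3
  G: 0 + 1(101) = 101

116 mol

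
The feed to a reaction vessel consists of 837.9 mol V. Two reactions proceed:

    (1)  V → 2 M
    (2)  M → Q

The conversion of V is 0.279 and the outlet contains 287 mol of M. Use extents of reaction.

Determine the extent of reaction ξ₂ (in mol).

ξ₂ = 181 mol

Conversion of V: V consumed = 1ξ₁ = 0.279 × 837.9 → ξ₁ = 233.8 mol.
M balance: n_M = 0 + 2ξ₁ − 1ξ₂ = 287 → ξ₂ = (2·233.8 − 287)/1 = 180.5 mol.
Outlet amounts (n = n₀ + Σ ν·ξ):
  V: 837.9 − 1(233.8) = 604.1
  M: 0 + 2(233.8) − 1(180.5) = 287
  Q: 0 + 1(180.5) = 180.5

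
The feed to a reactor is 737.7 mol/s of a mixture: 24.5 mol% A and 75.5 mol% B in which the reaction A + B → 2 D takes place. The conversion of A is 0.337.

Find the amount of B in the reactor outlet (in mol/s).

496 mol/s

A reacted = 0.337 × 180.7 = 60.91 mol/s; ν_A = −1, so ξ = 60.91/1 = 60.91 mol/s.
Outlet amounts (n = n₀ + ν ξ):
  A: 180.7 − 1(60.91) = 119.8
  B: 557 − 1(60.91) = 496.1
  D: 0 + 2(60.91) = 121.8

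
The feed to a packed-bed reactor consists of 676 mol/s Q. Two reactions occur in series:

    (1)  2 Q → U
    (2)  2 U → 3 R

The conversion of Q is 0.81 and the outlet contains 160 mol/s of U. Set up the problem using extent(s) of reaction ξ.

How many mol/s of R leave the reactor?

Conversion of Q: Q consumed = 2ξ₁ = 0.81 × 676 → ξ₁ = 273.8 mol/s.
U balance: n_U = 0 + 1ξ₁ − 2ξ₂ = 160 → ξ₂ = (1·273.8 − 160)/2 = 56.89 mol/s.
Outlet amounts (n = n₀ + Σ ν·ξ):
  Q: 676 − 2(273.8) = 128.4
  U: 0 + 1(273.8) − 2(56.89) = 160
  R: 0 + 3(56.89) = 170.7

171 mol/s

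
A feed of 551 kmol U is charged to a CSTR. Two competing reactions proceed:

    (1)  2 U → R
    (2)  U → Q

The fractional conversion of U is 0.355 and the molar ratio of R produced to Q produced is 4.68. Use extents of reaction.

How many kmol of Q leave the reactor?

18.9 kmol

Conversion of U: U consumed = 0.355 × 551 = 195.6 kmol = 2ξ₁ + 1ξ₂.
Selectivity: 1ξ₁ / (1ξ₂) = 4.68 → ξ₁ = 4.68 ξ₂.
Substitute: (2·4.68 + 1) ξ₂ = 195.6 → ξ₂ = 18.88 kmol, ξ₁ = 88.36 kmol.
Outlet amounts (n = n₀ + Σ ν·ξ):
  U: 551 − 2(88.36) − 1(18.88) = 355.4
  R: 0 + 1(88.36) = 88.36
  Q: 0 + 1(18.88) = 18.88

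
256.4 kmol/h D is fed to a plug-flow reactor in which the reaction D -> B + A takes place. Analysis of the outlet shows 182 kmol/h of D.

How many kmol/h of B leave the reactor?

74.4 kmol/h

For D: n = n₀ − 1ξ → 182 = 256.4 − 1ξ, giving ξ = 74.4 kmol/h.
Outlet amounts (n = n₀ + ν ξ):
  D: 256.4 − 1(74.4) = 182
  B: 0 + 1(74.4) = 74.4
  A: 0 + 1(74.4) = 74.4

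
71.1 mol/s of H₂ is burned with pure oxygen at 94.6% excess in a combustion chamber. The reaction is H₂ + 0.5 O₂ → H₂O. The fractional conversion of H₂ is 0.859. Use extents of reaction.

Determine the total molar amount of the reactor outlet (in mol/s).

Stoichiometric O₂ = 0.5 × 71.1 = 35.55 mol/s; O₂ fed = 35.55 × 1.946 = 69.18 mol/s.
Fuel reacted = 0.859 × 71.1 → ξ = 61.07 mol/s.
Outlet (n = n₀ + ν ξ):
  H₂: 71.1 − 1(61.07) = 10.03
  O₂: 69.18 − 0.5(61.07) = 38.64
  H₂O: 0 + 1(61.07) = 61.07
Total out = 10.03 + 38.64 + 61.07 = 109.7 mol/s.

110 mol/s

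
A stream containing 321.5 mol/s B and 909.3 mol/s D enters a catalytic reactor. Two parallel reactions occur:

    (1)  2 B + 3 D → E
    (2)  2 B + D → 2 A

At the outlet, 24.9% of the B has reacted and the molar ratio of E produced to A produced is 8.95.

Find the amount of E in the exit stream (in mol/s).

37.9 mol/s

Conversion of B: B consumed = 0.249 × 321.5 = 80.05 mol/s = 2ξ₁ + 2ξ₂.
Selectivity: 1ξ₁ / (2ξ₂) = 8.95 → ξ₁ = 17.9 ξ₂.
Substitute: (2·17.9 + 2) ξ₂ = 80.05 → ξ₂ = 2.118 mol/s, ξ₁ = 37.91 mol/s.
Outlet amounts (n = n₀ + Σ ν·ξ):
  B: 321.5 − 2(37.91) − 2(2.118) = 241.4
  D: 909.3 − 3(37.91) − 1(2.118) = 793.5
  E: 0 + 1(37.91) = 37.91
  A: 0 + 2(2.118) = 4.236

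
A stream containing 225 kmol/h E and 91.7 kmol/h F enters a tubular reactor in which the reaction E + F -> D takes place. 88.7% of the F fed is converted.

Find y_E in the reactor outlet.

0.61

F reacted = 0.887 × 91.7 = 81.34 kmol/h; ν_F = −1, so ξ = 81.34/1 = 81.34 kmol/h.
Outlet amounts (n = n₀ + ν ξ):
  E: 225 − 1(81.34) = 143.7
  F: 91.7 − 1(81.34) = 10.36
  D: 0 + 1(81.34) = 81.34
Total out = 235.4 kmol/h; y_E = 143.7 / 235.4 = 0.6104.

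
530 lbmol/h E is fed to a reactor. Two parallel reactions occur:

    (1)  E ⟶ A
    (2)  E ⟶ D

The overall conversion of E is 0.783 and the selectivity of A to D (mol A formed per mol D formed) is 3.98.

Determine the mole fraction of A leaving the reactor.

0.626

Conversion of E: E consumed = 0.783 × 530 = 415 lbmol/h = 1ξ₁ + 1ξ₂.
Selectivity: 1ξ₁ / (1ξ₂) = 3.98 → ξ₁ = 3.98 ξ₂.
Substitute: (1·3.98 + 1) ξ₂ = 415 → ξ₂ = 83.33 lbmol/h, ξ₁ = 331.7 lbmol/h.
Outlet amounts (n = n₀ + Σ ν·ξ):
  E: 530 − 1(331.7) − 1(83.33) = 115
  A: 0 + 1(331.7) = 331.7
  D: 0 + 1(83.33) = 83.33
Total out = 530 lbmol/h; y_A = 331.7 / 530 = 0.6258.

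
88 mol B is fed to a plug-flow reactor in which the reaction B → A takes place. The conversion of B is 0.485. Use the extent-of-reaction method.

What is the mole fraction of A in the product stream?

0.485

B reacted = 0.485 × 88 = 42.68 mol; ν_B = −1, so ξ = 42.68/1 = 42.68 mol.
Outlet amounts (n = n₀ + ν ξ):
  B: 88 − 1(42.68) = 45.32
  A: 0 + 1(42.68) = 42.68
Total out = 88 mol; y_A = 42.68 / 88 = 0.485.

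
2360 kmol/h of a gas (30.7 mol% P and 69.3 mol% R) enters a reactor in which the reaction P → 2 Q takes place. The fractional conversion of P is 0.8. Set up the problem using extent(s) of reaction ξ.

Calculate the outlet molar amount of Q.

1160 kmol/h

P reacted = 0.8 × 724.5 = 579.6 kmol/h; ν_P = −1, so ξ = 579.6/1 = 579.6 kmol/h.
Outlet amounts (n = n₀ + ν ξ):
  P: 724.5 − 1(579.6) = 144.9
  Q: 0 + 2(579.6) = 1159
  R: 1635 (inert)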